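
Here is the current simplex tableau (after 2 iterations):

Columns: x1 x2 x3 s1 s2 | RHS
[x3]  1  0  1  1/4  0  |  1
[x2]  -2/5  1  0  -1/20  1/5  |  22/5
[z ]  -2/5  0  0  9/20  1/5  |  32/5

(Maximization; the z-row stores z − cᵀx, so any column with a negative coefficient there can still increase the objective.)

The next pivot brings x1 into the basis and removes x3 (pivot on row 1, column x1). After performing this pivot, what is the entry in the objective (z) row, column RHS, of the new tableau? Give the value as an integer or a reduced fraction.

Pivot element is row 1, column x1: 1.
Normalize row 1: new (row 1, RHS) = 1/1 = 1.
z-row ← z-row − (-2/5)·(new row 1): 32/5 − (-2/5)·1 = 34/5.

34/5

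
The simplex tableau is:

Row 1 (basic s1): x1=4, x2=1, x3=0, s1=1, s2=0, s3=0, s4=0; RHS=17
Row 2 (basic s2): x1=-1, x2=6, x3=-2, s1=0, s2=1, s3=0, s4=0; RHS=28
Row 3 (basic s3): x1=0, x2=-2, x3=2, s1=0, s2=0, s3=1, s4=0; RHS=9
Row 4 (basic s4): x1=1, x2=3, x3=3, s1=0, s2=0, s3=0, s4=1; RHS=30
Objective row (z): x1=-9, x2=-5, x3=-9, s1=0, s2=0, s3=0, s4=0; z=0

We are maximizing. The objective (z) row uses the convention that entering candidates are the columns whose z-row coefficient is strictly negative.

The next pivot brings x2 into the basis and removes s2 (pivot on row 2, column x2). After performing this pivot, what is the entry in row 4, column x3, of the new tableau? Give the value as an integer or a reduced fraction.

4

Pivot element is row 2, column x2: 6.
Normalize row 2: new (row 2, x3) = (-2)/6 = -1/3.
row 4 ← row 4 − 3·(new row 2): 3 − 3·(-1/3) = 4.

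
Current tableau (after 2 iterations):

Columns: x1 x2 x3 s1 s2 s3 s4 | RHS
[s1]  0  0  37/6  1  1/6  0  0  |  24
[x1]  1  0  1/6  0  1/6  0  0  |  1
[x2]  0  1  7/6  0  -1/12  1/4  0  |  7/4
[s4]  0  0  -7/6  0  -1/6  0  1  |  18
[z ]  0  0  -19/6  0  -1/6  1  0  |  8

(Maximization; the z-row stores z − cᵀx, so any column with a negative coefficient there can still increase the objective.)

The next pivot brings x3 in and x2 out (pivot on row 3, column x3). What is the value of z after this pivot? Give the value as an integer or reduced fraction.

Minimum ratio for x3: (7/4)/(7/6) = 3/2.
z changes by −(z-row coeff of x3)·ratio = −(-19/6)·(3/2) = 19/4.
New z = 8 + (19/4) = 51/4.

51/4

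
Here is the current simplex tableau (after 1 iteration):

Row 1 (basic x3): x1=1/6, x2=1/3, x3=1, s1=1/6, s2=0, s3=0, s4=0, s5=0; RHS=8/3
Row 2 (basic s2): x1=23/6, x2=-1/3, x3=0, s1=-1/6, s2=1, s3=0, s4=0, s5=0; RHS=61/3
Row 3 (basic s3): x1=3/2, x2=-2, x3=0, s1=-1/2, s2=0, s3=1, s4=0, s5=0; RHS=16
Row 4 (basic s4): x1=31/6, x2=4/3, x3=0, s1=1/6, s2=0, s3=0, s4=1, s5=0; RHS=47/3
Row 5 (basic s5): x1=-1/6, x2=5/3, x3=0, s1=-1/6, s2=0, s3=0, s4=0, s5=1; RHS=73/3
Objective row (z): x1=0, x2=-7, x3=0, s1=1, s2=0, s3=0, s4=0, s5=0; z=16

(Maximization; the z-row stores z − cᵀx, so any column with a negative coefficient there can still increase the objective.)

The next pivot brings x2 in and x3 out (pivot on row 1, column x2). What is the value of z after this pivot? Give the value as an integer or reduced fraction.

72

Minimum ratio for x2: (8/3)/(1/3) = 8.
z changes by −(z-row coeff of x2)·ratio = −(-7)·8 = 56.
New z = 16 + 56 = 72.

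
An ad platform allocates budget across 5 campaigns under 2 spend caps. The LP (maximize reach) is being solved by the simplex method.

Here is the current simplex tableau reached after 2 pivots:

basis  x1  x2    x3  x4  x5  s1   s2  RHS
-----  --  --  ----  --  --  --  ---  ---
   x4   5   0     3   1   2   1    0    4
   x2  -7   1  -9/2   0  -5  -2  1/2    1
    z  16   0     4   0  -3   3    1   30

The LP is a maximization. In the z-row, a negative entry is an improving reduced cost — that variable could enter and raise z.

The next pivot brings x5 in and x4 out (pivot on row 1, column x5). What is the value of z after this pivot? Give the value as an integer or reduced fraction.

Minimum ratio for x5: 4/2 = 2.
z changes by −(z-row coeff of x5)·ratio = −(-3)·2 = 6.
New z = 30 + 6 = 36.

36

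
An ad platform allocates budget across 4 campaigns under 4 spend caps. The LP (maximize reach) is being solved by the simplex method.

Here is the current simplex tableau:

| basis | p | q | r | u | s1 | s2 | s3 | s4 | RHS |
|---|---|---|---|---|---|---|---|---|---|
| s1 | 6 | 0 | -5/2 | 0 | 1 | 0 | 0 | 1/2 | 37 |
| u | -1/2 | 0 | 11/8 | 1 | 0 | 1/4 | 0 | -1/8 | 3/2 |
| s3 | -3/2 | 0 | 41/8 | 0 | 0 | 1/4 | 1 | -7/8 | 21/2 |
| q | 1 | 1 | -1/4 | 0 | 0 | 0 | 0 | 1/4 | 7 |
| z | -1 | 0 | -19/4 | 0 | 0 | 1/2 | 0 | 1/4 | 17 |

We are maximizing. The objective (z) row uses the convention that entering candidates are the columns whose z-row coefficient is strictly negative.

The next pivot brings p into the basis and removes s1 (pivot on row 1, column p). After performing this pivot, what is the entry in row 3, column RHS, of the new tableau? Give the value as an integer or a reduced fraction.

79/4

Pivot element is row 1, column p: 6.
Normalize row 1: new (row 1, RHS) = 37/6 = 37/6.
row 3 ← row 3 − (-3/2)·(new row 1): 21/2 − (-3/2)·(37/6) = 79/4.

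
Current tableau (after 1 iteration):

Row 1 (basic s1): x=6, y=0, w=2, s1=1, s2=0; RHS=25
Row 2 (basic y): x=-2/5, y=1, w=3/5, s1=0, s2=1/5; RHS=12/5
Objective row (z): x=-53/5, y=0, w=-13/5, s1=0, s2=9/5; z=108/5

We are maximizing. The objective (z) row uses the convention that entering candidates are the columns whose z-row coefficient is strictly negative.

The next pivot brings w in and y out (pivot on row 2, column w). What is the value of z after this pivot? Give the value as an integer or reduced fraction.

32

Minimum ratio for w: (12/5)/(3/5) = 4.
z changes by −(z-row coeff of w)·ratio = −(-13/5)·4 = 52/5.
New z = 108/5 + (52/5) = 32.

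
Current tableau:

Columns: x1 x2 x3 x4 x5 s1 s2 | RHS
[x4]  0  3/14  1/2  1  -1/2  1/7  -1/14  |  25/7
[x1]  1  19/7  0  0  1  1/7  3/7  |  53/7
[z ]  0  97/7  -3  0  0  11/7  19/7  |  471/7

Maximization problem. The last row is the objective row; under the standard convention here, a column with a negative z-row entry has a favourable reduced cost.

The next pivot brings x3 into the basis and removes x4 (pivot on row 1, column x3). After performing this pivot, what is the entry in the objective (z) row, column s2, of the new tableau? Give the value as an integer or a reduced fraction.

16/7

Pivot element is row 1, column x3: 1/2.
Normalize row 1: new (row 1, s2) = (-1/14)/(1/2) = -1/7.
z-row ← z-row − (-3)·(new row 1): 19/7 − (-3)·(-1/7) = 16/7.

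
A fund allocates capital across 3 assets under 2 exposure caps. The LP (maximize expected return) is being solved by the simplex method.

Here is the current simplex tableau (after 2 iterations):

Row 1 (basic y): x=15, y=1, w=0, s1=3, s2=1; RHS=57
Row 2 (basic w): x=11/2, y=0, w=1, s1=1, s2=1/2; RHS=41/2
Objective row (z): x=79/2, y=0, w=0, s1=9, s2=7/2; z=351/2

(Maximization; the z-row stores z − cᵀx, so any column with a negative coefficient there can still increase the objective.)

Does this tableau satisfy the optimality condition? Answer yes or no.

yes

No objective-row coefficient is strictly negative, so no entering variable exists; the tableau is optimal.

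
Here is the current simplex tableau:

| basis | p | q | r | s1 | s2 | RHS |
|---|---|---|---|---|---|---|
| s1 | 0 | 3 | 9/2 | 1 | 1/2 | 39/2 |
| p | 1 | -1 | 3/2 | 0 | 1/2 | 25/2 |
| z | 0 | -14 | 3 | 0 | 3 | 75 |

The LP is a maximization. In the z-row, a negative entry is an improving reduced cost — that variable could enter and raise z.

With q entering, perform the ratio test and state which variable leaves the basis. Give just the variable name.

s1

Ratios: row 1 (s1): (39/2)/3 = 13/2; row 2 (p): entry -1 ≤ 0, skip.
Minimum ratio 13/2 is in the s1 row, so s1 leaves.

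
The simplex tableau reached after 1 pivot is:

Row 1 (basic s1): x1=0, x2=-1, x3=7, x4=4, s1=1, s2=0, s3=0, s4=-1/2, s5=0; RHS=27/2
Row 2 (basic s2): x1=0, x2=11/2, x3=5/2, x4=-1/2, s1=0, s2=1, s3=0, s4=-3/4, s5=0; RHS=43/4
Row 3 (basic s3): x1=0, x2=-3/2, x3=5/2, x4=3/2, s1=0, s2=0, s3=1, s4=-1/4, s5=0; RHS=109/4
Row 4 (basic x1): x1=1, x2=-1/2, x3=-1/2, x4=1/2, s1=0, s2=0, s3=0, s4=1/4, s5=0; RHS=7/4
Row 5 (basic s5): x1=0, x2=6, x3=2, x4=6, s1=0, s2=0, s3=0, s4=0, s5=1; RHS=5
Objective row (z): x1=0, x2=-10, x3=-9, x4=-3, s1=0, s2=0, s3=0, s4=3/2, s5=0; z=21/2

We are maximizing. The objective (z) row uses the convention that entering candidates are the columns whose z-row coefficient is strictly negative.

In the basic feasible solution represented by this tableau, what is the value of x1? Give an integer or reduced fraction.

7/4

x1 is basic (row 4); its value is the RHS of that row: 7/4.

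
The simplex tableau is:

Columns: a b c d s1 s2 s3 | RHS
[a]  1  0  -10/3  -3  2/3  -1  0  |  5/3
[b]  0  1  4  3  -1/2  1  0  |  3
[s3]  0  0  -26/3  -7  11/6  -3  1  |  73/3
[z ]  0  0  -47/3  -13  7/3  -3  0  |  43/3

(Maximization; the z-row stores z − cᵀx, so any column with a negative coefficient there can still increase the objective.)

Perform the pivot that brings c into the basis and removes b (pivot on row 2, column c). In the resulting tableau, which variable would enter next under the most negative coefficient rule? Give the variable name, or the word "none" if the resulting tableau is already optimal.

d

Pivot element 4. New z-row = old z-row − (-47/3)·(row 2/4).
Updated z-row coefficients: a: 0, b: 47/12, c: 0, d: -5/4, s1: 3/8, s2: 11/12, s3: 0.
The most negative is -5/4 in column d, so d would enter next.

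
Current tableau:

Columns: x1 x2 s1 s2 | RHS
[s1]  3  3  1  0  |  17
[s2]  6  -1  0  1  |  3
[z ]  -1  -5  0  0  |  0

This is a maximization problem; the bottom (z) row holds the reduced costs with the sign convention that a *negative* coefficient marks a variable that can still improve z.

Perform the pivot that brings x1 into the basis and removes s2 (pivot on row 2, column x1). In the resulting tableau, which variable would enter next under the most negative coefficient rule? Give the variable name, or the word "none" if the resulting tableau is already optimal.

Pivot element 6. New z-row = old z-row − (-1)·(row 2/6).
Updated z-row coefficients: x1: 0, x2: -31/6, s1: 0, s2: 1/6.
The most negative is -31/6 in column x2, so x2 would enter next.

x2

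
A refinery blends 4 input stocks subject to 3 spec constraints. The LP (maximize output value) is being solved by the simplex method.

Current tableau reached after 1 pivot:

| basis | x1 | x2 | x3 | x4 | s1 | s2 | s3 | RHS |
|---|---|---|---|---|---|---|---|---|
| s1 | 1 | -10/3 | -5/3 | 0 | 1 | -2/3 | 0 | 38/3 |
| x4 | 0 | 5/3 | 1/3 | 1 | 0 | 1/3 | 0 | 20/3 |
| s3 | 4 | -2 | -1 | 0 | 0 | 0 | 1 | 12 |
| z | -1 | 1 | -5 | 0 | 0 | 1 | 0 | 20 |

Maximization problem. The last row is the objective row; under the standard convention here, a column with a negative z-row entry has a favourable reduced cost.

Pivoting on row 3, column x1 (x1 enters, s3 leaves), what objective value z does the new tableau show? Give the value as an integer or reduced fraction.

Minimum ratio for x1: 12/4 = 3.
z changes by −(z-row coeff of x1)·ratio = −(-1)·3 = 3.
New z = 20 + 3 = 23.

23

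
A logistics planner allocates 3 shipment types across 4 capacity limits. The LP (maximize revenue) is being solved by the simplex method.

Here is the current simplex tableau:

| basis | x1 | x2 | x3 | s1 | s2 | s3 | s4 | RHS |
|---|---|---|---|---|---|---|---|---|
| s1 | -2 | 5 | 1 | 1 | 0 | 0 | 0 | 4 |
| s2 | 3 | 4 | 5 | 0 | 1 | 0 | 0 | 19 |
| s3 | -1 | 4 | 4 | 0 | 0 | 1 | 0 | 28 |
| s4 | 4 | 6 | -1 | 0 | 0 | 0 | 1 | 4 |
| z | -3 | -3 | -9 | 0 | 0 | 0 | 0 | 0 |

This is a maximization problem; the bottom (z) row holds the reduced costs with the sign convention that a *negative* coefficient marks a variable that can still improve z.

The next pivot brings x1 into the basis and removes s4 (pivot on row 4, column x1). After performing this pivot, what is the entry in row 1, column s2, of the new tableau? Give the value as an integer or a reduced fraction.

0

Pivot element is row 4, column x1: 4.
Normalize row 4: new (row 4, s2) = 0/4 = 0.
row 1 ← row 1 − (-2)·(new row 4): 0 − (-2)·0 = 0.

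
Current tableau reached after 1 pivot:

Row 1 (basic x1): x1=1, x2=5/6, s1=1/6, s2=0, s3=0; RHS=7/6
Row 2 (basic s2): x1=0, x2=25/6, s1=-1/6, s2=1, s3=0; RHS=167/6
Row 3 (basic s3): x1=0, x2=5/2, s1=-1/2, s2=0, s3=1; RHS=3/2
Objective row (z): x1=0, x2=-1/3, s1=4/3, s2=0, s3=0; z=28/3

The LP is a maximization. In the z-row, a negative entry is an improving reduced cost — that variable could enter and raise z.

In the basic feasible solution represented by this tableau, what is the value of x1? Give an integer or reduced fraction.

7/6

x1 is basic (row 1); its value is the RHS of that row: 7/6.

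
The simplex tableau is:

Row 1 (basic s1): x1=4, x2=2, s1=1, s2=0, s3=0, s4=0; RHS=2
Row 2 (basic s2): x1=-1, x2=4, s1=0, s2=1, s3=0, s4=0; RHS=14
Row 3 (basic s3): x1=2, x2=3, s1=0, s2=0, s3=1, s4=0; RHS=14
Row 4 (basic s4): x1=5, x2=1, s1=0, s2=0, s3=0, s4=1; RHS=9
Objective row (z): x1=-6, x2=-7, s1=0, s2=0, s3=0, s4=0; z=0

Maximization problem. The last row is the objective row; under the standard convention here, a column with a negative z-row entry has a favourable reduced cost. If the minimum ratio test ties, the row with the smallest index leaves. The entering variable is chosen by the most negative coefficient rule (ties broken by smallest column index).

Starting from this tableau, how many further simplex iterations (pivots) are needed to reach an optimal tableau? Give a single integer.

pivot: x2 in, s1 out → z = 7
No improving column remains; optimal.

1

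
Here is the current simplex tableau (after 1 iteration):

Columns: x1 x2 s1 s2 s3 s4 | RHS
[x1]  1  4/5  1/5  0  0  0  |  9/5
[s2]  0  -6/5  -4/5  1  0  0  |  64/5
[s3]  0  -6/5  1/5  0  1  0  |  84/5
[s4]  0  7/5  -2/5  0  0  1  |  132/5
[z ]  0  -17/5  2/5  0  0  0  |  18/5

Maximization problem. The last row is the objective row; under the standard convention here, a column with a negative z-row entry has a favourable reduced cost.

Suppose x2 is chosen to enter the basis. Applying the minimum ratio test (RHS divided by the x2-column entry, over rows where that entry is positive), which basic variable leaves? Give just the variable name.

x1

Ratios: row 1 (x1): (9/5)/(4/5) = 9/4; row 2 (s2): entry -6/5 ≤ 0, skip; row 3 (s3): entry -6/5 ≤ 0, skip; row 4 (s4): (132/5)/(7/5) = 132/7.
Minimum ratio 9/4 is in the x1 row, so x1 leaves.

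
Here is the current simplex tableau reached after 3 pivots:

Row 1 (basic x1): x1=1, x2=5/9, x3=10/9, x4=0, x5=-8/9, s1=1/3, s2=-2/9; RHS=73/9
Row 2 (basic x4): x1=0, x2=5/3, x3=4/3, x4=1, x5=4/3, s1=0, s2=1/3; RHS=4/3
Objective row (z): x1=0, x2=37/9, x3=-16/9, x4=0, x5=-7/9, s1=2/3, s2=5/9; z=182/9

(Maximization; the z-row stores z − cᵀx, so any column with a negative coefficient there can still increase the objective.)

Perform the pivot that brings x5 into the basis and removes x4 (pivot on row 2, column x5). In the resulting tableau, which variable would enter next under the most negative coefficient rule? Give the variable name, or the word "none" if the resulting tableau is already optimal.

Pivot element 4/3. New z-row = old z-row − (-7/9)·(row 2/(4/3)).
Updated z-row coefficients: x1: 0, x2: 61/12, x3: -1, x4: 7/12, x5: 0, s1: 2/3, s2: 3/4.
The most negative is -1 in column x3, so x3 would enter next.

x3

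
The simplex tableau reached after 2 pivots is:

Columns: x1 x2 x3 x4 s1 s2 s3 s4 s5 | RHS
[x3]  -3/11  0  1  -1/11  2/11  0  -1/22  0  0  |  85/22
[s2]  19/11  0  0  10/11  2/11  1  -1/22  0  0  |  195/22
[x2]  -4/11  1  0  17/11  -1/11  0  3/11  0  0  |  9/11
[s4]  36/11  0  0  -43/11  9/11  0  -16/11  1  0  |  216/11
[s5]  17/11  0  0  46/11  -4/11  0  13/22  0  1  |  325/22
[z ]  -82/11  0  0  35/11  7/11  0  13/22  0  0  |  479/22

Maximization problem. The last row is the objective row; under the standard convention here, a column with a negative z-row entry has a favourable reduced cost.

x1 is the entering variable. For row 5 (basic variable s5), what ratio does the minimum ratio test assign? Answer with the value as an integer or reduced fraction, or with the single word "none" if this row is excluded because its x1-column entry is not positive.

Ratio = RHS / (x1 entry) = (325/22) / (17/11) = 325/34.

325/34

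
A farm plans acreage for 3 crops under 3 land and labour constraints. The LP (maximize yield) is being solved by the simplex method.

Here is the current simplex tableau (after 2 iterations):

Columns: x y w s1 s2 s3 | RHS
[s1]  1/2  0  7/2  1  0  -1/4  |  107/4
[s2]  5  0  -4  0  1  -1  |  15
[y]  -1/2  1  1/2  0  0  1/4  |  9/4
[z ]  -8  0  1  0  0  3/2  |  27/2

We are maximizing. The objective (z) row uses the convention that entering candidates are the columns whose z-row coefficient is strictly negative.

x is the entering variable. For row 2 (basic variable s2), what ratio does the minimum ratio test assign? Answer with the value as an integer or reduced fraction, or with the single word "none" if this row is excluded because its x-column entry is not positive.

Ratio = RHS / (x entry) = 15 / 5 = 3.

3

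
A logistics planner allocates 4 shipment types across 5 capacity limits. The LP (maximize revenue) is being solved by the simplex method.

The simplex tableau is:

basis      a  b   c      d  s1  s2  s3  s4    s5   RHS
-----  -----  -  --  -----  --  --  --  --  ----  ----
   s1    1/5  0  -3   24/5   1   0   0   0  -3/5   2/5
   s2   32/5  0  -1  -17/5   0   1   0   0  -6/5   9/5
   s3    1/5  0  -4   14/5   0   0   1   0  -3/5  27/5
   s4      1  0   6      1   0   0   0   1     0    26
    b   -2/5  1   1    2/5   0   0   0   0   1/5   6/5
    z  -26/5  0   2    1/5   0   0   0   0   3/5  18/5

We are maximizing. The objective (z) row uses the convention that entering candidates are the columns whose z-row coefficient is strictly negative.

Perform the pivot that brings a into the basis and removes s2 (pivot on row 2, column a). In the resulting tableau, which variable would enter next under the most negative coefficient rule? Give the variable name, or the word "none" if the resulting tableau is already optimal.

d

Pivot element 32/5. New z-row = old z-row − (-26/5)·(row 2/(32/5)).
Updated z-row coefficients: a: 0, b: 0, c: 19/16, d: -41/16, s1: 0, s2: 13/16, s3: 0, s4: 0, s5: -3/8.
The most negative is -41/16 in column d, so d would enter next.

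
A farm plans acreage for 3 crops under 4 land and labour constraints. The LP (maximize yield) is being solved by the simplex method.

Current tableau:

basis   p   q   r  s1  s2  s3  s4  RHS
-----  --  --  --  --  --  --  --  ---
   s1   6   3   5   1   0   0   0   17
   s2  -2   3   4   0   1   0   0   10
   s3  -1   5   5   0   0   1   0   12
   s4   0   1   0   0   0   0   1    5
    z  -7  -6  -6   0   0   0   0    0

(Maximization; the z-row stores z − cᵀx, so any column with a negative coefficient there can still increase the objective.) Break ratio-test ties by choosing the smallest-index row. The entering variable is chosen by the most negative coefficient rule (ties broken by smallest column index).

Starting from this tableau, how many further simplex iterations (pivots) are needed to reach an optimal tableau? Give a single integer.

pivot: p in, s1 out → z = 119/6
pivot: q in, s3 out → z = 877/33
No improving column remains; optimal.

2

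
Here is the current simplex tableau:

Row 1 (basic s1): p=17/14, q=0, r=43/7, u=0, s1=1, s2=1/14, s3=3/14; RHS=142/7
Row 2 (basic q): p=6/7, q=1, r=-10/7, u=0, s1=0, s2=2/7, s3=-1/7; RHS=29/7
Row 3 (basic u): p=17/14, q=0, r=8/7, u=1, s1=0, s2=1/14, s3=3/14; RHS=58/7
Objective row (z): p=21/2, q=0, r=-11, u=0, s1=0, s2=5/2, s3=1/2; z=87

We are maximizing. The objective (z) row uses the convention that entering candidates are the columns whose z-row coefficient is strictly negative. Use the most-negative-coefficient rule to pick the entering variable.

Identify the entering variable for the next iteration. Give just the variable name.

Objective-row coefficients: p: 21/2, q: 0, r: -11, u: 0, s1: 0, s2: 5/2, s3: 1/2.
The most negative is -11 in column r, so r enters.

r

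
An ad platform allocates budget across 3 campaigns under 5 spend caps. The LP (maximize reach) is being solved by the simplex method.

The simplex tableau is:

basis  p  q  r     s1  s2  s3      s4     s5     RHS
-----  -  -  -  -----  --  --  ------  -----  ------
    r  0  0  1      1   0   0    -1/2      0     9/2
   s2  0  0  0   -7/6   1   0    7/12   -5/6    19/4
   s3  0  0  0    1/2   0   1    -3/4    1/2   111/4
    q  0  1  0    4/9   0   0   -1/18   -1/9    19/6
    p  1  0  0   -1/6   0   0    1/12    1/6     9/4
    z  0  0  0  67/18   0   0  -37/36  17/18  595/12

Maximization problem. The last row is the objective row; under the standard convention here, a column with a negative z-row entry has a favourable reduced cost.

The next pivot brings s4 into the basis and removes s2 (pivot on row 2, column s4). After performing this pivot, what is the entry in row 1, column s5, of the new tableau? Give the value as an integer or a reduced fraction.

-5/7

Pivot element is row 2, column s4: 7/12.
Normalize row 2: new (row 2, s5) = (-5/6)/(7/12) = -10/7.
row 1 ← row 1 − (-1/2)·(new row 2): 0 − (-1/2)·(-10/7) = -5/7.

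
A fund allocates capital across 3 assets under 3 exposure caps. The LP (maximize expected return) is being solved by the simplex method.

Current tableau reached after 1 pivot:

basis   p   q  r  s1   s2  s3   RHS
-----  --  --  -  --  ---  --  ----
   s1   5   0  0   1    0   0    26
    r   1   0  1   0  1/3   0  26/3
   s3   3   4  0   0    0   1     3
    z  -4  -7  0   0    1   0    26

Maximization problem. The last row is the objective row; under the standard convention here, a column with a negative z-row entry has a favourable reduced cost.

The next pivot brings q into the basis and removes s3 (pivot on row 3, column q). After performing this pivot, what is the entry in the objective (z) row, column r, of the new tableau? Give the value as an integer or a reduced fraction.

0

Pivot element is row 3, column q: 4.
Normalize row 3: new (row 3, r) = 0/4 = 0.
z-row ← z-row − (-7)·(new row 3): 0 − (-7)·0 = 0.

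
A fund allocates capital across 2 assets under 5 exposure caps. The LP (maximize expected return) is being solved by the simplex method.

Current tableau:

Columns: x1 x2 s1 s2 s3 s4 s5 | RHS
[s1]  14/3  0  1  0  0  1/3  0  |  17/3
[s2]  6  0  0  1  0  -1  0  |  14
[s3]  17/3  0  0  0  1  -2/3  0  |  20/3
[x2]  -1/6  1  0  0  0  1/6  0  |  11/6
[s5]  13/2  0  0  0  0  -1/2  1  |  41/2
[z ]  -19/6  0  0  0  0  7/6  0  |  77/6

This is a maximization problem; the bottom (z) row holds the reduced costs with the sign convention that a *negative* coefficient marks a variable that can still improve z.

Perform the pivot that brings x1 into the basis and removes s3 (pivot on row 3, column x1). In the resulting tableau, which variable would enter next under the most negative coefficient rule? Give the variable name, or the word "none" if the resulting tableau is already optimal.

Pivot element 17/3. New z-row = old z-row − (-19/6)·(row 3/(17/3)).
Updated z-row coefficients: x1: 0, x2: 0, s1: 0, s2: 0, s3: 19/34, s4: 27/34, s5: 0.
No coefficient is strictly negative; the tableau after this pivot is optimal.

none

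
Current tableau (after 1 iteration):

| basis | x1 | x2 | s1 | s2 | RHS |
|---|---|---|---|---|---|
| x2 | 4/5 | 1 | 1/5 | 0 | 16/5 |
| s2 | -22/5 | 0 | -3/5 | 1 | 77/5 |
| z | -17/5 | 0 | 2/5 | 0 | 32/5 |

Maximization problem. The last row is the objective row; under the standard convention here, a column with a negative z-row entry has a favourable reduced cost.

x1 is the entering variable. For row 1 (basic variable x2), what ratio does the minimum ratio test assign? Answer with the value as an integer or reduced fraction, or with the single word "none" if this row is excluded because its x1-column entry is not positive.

Ratio = RHS / (x1 entry) = (16/5) / (4/5) = 4.

4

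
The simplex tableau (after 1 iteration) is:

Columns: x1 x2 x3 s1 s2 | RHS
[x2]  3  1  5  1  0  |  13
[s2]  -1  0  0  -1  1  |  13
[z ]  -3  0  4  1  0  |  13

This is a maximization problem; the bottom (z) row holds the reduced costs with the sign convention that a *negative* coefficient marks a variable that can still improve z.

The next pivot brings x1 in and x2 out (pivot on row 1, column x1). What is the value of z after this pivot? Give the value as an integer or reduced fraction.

26

Minimum ratio for x1: 13/3 = 13/3.
z changes by −(z-row coeff of x1)·ratio = −(-3)·(13/3) = 13.
New z = 13 + 13 = 26.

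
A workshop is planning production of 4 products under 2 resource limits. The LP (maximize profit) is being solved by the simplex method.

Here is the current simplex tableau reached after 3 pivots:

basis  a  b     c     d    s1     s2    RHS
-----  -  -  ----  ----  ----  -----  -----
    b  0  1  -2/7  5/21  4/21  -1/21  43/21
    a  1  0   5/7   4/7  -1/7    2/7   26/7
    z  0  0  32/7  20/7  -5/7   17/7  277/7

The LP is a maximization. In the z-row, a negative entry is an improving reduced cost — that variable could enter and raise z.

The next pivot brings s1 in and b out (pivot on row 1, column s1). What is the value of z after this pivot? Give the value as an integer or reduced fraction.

189/4

Minimum ratio for s1: (43/21)/(4/21) = 43/4.
z changes by −(z-row coeff of s1)·ratio = −(-5/7)·(43/4) = 215/28.
New z = 277/7 + (215/28) = 189/4.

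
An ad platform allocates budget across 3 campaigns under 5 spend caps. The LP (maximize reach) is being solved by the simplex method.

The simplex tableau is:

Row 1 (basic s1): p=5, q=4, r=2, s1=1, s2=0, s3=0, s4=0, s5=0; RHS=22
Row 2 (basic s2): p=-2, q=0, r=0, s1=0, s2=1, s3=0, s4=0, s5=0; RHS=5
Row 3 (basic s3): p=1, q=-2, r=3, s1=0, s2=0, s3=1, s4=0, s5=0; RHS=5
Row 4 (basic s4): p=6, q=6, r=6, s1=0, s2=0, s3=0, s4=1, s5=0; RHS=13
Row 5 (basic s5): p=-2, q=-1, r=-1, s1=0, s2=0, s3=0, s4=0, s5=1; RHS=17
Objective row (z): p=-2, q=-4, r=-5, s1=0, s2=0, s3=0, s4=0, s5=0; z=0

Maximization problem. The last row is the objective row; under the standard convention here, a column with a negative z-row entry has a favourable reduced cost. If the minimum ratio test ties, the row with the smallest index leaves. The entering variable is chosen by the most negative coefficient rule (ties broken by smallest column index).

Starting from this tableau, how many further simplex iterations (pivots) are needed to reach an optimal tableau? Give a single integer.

2

pivot: r in, s3 out → z = 25/3
pivot: q in, s4 out → z = 158/15
No improving column remains; optimal.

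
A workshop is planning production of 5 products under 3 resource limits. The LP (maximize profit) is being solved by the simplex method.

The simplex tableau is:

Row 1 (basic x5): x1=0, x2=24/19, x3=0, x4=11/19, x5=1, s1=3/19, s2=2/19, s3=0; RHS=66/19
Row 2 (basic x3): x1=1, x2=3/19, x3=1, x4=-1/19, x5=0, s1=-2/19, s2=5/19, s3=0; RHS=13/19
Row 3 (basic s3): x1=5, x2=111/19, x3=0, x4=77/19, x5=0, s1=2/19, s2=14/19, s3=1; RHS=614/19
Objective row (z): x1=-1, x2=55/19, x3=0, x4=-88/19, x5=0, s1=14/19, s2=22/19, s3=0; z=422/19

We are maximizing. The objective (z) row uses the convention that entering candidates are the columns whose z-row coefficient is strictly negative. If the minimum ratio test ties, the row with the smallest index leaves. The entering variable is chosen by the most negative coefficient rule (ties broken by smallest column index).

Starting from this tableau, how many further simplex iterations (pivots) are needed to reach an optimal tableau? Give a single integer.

pivot: x4 in, x5 out → z = 50
pivot: x1 in, x3 out → z = 51
No improving column remains; optimal.

2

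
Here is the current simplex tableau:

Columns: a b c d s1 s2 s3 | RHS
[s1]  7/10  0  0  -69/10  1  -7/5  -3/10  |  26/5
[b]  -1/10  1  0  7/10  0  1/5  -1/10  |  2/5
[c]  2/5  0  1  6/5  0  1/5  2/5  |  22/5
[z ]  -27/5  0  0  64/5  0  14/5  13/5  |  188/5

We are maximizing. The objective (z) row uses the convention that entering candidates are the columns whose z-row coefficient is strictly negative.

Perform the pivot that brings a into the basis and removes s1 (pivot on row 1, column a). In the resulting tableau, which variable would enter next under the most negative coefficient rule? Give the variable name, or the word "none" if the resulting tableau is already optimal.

d

Pivot element 7/10. New z-row = old z-row − (-27/5)·(row 1/(7/10)).
Updated z-row coefficients: a: 0, b: 0, c: 0, d: -283/7, s1: 54/7, s2: -8, s3: 2/7.
The most negative is -283/7 in column d, so d would enter next.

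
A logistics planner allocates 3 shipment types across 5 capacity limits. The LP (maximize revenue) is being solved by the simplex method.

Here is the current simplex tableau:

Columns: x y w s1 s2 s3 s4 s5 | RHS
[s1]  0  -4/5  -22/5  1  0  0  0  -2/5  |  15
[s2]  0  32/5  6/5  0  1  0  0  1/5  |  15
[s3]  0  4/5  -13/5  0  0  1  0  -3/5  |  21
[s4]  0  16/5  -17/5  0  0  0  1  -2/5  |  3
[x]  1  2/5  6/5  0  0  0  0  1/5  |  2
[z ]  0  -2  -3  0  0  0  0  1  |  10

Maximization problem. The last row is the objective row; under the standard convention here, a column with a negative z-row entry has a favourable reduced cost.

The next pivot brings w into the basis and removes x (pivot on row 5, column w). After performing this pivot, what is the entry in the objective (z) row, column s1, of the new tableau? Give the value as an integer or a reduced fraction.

0

Pivot element is row 5, column w: 6/5.
Normalize row 5: new (row 5, s1) = 0/(6/5) = 0.
z-row ← z-row − (-3)·(new row 5): 0 − (-3)·0 = 0.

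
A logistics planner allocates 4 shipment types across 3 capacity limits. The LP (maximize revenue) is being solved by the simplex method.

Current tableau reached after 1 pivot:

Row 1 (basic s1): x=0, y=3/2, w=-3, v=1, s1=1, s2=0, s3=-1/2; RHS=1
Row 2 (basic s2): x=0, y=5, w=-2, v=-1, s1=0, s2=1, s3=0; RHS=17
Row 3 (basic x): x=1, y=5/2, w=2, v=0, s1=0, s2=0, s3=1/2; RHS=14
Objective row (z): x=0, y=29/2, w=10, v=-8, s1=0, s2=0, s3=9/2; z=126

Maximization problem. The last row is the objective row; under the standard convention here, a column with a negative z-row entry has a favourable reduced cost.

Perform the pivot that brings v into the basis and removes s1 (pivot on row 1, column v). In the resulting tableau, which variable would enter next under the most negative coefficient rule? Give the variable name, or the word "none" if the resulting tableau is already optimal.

w

Pivot element 1. New z-row = old z-row − (-8)·(row 1/1).
Updated z-row coefficients: x: 0, y: 53/2, w: -14, v: 0, s1: 8, s2: 0, s3: 1/2.
The most negative is -14 in column w, so w would enter next.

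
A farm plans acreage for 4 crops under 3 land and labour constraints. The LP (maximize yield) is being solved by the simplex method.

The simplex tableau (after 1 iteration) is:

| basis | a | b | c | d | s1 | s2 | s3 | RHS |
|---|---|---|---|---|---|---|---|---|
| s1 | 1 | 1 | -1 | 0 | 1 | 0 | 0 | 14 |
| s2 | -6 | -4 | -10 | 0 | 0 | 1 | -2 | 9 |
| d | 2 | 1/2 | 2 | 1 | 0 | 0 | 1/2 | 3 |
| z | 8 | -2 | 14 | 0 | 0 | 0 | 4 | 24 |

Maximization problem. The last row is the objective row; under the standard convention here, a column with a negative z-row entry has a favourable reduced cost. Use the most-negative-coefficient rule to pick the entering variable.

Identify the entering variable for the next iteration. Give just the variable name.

Objective-row coefficients: a: 8, b: -2, c: 14, d: 0, s1: 0, s2: 0, s3: 4.
The most negative is -2 in column b, so b enters.

b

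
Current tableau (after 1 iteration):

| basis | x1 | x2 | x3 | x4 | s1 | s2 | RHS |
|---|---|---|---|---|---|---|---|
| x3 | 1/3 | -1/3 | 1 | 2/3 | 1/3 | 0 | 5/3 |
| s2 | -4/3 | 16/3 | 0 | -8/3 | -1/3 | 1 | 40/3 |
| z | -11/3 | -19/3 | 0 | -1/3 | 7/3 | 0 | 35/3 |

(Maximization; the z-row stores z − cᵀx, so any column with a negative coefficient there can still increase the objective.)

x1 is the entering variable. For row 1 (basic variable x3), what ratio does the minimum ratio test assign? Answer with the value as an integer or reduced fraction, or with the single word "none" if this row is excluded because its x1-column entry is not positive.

5

Ratio = RHS / (x1 entry) = (5/3) / (1/3) = 5.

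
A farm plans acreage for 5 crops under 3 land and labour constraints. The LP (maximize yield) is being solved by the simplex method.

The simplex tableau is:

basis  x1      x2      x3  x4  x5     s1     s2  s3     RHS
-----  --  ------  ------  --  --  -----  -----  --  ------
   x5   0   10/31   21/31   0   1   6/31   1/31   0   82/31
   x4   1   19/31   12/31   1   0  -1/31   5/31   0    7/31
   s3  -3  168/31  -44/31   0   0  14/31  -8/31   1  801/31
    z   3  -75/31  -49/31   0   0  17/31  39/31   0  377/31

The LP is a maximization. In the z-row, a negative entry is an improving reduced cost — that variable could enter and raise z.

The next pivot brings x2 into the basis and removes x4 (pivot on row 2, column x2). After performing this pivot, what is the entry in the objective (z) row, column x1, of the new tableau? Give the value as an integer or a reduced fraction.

Pivot element is row 2, column x2: 19/31.
Normalize row 2: new (row 2, x1) = 1/(19/31) = 31/19.
z-row ← z-row − (-75/31)·(new row 2): 3 − (-75/31)·(31/19) = 132/19.

132/19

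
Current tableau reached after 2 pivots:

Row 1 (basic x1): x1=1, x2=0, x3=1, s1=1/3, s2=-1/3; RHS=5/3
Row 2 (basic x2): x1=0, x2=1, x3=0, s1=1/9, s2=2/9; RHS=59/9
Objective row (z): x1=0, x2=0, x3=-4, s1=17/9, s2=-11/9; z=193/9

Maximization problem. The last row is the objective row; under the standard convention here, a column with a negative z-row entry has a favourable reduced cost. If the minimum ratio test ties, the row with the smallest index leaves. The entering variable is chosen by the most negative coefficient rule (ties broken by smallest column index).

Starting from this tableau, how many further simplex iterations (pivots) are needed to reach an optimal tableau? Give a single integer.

2

pivot: x3 in, x1 out → z = 253/9
pivot: s2 in, x2 out → z = 207/2
No improving column remains; optimal.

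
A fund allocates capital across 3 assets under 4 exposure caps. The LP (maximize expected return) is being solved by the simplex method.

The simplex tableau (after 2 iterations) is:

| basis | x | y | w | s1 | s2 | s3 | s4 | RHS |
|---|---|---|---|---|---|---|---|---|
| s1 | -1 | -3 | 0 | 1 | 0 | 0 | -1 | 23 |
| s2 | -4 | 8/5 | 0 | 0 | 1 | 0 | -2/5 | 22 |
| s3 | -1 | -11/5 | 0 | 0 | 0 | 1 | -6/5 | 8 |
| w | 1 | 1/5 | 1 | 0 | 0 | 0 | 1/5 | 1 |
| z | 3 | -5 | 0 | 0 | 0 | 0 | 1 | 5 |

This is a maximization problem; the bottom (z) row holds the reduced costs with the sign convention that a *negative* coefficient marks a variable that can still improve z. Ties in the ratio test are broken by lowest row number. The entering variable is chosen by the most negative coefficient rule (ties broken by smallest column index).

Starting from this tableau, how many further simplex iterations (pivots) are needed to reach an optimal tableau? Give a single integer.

pivot: y in, w out → z = 30
No improving column remains; optimal.

1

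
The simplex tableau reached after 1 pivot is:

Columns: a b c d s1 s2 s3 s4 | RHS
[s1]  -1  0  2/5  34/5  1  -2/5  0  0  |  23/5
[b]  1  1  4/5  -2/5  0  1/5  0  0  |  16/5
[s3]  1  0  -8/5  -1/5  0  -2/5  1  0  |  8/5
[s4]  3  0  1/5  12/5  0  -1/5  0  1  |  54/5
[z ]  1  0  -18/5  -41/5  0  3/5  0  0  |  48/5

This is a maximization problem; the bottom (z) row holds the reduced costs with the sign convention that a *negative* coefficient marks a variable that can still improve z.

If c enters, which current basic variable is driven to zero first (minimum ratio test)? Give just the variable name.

Ratios: row 1 (s1): (23/5)/(2/5) = 23/2; row 2 (b): (16/5)/(4/5) = 4; row 3 (s3): entry -8/5 ≤ 0, skip; row 4 (s4): (54/5)/(1/5) = 54.
Minimum ratio 4 is in the b row, so b leaves.

b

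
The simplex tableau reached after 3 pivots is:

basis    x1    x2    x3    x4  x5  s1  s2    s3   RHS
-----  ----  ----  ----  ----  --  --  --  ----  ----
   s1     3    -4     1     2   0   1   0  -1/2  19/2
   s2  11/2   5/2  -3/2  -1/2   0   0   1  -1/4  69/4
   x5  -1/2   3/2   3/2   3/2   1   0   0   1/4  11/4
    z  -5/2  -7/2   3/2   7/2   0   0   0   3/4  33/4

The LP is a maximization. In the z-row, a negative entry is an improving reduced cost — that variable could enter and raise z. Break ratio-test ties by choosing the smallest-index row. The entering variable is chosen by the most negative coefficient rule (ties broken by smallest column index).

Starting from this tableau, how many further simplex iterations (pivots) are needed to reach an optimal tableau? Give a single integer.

pivot: x2 in, x5 out → z = 44/3
pivot: x1 in, s2 out → z = 22
No improving column remains; optimal.

2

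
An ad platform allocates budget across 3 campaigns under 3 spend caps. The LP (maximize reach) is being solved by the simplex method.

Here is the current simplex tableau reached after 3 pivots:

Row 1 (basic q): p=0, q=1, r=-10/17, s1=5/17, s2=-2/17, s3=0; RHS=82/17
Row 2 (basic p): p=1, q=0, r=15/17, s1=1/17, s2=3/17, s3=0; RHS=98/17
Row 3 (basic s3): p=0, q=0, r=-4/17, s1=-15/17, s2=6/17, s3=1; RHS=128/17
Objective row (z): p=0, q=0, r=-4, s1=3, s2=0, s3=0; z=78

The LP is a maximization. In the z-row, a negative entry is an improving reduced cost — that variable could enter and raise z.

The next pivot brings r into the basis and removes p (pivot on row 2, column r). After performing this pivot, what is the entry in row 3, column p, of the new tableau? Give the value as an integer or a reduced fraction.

4/15

Pivot element is row 2, column r: 15/17.
Normalize row 2: new (row 2, p) = 1/(15/17) = 17/15.
row 3 ← row 3 − (-4/17)·(new row 2): 0 − (-4/17)·(17/15) = 4/15.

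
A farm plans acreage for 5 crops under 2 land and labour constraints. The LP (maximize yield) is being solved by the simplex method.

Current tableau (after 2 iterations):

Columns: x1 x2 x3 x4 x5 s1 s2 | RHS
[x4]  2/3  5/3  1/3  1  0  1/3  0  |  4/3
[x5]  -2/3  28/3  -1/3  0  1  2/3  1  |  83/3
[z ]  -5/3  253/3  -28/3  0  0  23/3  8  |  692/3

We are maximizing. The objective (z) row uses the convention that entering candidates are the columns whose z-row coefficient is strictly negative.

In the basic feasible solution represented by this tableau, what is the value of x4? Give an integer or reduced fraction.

x4 is basic (row 1); its value is the RHS of that row: 4/3.

4/3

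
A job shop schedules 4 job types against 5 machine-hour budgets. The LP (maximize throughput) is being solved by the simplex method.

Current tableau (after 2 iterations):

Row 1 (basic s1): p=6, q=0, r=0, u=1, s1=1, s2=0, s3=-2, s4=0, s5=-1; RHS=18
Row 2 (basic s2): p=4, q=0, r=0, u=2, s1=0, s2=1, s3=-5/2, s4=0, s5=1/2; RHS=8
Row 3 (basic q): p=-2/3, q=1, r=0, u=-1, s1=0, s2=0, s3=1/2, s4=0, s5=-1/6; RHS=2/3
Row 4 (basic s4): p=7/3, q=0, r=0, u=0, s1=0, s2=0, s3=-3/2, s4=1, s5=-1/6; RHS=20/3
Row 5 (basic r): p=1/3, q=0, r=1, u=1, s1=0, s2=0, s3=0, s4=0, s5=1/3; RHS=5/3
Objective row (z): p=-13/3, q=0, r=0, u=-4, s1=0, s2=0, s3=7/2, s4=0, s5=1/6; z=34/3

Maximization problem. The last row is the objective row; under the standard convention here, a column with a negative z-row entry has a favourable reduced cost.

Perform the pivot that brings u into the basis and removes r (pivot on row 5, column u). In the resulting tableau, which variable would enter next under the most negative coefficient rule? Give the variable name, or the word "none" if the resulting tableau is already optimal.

p

Pivot element 1. New z-row = old z-row − (-4)·(row 5/1).
Updated z-row coefficients: p: -3, q: 0, r: 4, u: 0, s1: 0, s2: 0, s3: 7/2, s4: 0, s5: 3/2.
The most negative is -3 in column p, so p would enter next.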